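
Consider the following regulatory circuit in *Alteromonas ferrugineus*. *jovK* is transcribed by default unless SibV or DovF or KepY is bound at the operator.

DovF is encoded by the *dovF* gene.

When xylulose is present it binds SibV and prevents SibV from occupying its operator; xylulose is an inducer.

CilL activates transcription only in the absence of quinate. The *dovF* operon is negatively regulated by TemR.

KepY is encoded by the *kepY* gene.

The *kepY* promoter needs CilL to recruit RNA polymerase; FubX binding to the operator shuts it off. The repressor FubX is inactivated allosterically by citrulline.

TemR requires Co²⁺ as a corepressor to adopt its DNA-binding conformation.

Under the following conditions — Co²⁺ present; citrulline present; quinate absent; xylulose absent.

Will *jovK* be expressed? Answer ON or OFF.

Xylulose is absent, so SibV is active.
Co²⁺ is present, so TemR is active.
With repressor TemR bound, *dovF* is not transcribed.
So DovF is not produced.
Citrulline is present, so FubX is inactive.
Quinate is absent, so CilL is active.
No repressor is bound and CilL is active, so *kepY* is transcribed.
So KepY is produced and active.
With repressor SibV bound, *jovK* is not transcribed.

OFF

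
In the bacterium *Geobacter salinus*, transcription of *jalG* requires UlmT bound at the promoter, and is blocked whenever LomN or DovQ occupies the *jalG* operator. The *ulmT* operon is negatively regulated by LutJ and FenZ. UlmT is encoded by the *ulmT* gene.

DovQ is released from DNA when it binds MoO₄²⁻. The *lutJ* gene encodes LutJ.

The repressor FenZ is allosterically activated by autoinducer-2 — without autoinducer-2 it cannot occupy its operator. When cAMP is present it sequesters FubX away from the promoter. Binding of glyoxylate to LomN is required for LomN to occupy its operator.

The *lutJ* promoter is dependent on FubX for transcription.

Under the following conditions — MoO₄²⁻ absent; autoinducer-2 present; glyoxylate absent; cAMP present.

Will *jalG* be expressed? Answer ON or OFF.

OFF

Glyoxylate is absent, so LomN is inactive.
cAMP is present, so FubX is inactive.
Required activator FubX is absent, so *lutJ* is not transcribed.
So LutJ is not produced.
Autoinducer-2 is present, so FenZ is active.
With repressor FenZ bound, *ulmT* is not transcribed.
So UlmT is not produced.
MoO₄²⁻ is absent, so DovQ is active.
With repressor DovQ bound, *jalG* is not transcribed.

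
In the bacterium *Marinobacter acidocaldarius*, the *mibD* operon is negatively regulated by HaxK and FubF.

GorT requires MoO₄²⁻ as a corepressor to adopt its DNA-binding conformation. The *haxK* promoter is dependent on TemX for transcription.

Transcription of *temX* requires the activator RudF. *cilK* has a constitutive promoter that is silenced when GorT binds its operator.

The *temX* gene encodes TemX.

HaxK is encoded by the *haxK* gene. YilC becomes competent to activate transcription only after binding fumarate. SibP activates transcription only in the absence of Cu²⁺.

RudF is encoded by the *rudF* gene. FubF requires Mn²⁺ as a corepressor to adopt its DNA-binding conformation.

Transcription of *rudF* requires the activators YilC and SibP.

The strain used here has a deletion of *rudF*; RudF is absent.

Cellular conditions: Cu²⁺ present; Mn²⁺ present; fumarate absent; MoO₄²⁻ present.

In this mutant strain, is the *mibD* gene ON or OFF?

RudF is non-functional in this strain, so it has no effect.
Required activator RudF is absent, so *temX* is not transcribed.
So TemX is not produced.
Required activator TemX is absent, so *haxK* is not transcribed.
So HaxK is not produced.
Mn²⁺ is present, so FubF is active.
With repressor FubF bound, *mibD* is not transcribed.

OFF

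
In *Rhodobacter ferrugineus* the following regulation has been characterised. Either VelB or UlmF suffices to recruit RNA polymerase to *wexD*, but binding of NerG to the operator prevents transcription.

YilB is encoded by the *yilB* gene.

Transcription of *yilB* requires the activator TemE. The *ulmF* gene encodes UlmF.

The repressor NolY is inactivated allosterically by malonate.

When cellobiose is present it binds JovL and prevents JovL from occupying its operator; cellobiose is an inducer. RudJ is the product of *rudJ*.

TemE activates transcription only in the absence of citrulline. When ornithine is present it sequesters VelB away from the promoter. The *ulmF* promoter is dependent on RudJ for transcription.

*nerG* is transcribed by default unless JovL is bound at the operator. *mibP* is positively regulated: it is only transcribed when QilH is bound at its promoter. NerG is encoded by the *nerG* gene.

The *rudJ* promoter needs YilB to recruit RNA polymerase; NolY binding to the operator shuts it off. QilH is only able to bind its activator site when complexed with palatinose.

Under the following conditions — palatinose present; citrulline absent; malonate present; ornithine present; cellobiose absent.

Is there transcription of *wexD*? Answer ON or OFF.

Ornithine is present, so VelB is inactive.
Citrulline is absent, so TemE is active.
No repressor is bound and TemE is active, so *yilB* is transcribed.
So YilB is produced and active.
Malonate is present, so NolY is inactive.
No repressor is bound and YilB is active, so *rudJ* is transcribed.
So RudJ is produced and active.
No repressor is bound and RudJ is active, so *ulmF* is transcribed.
So UlmF is produced and active.
Cellobiose is absent, so JovL is active.
With repressor JovL bound, *nerG* is not transcribed.
So NerG is not produced.
Activator UlmF is present, so *wexD* is transcribed.

ON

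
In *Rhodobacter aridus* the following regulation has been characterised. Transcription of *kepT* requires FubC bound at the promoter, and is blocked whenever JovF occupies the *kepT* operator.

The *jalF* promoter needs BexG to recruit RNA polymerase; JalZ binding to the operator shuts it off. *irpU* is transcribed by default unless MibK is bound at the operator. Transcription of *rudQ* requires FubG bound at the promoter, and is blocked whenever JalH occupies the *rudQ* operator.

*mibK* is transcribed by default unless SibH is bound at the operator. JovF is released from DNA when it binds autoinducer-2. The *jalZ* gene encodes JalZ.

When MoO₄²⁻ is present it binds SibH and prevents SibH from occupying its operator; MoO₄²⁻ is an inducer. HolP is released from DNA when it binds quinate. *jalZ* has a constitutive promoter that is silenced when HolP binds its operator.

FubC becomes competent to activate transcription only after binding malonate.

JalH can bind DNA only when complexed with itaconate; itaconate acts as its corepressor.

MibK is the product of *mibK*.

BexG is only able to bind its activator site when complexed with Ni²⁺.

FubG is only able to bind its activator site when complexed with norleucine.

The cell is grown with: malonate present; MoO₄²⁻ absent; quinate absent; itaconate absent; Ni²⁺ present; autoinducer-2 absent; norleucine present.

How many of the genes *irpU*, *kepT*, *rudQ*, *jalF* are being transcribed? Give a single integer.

3

MoO₄²⁻ is absent, so SibH is active.
With repressor SibH bound, *mibK* is not transcribed.
So MibK is not produced.
With no repressor bound, *irpU* is transcribed.
→ *irpU* is ON.
Autoinducer-2 is absent, so JovF is active.
Malonate is present, so FubC is active.
With repressor JovF bound, *kepT* is not transcribed.
→ *kepT* is OFF.
Itaconate is absent, so JalH is inactive.
Norleucine is present, so FubG is active.
No repressor is bound and FubG is active, so *rudQ* is transcribed.
→ *rudQ* is ON.
Quinate is absent, so HolP is active.
With repressor HolP bound, *jalZ* is not transcribed.
So JalZ is not produced.
Ni²⁺ is present, so BexG is active.
No repressor is bound and BexG is active, so *jalF* is transcribed.
→ *jalF* is ON.
3 of the 4 genes are transcribed.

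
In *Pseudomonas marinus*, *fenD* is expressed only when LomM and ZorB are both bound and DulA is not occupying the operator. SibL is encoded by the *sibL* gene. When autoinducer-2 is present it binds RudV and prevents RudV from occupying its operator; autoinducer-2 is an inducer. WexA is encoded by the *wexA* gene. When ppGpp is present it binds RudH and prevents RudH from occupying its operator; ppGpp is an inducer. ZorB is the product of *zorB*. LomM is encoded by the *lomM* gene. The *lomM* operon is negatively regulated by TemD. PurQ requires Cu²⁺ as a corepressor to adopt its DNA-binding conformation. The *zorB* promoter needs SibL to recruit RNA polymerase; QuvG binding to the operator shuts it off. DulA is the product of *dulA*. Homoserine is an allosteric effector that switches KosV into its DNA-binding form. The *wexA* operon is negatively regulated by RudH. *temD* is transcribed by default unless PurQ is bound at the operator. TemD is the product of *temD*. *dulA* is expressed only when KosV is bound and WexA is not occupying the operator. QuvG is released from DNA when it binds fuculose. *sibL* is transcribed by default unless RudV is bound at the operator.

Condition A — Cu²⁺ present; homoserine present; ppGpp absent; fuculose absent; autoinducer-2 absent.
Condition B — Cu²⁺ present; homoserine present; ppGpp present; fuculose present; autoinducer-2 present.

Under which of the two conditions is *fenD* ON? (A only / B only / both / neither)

Condition A:
Cu²⁺ is present, so PurQ is active.
With repressor PurQ bound, *temD* is not transcribed.
So TemD is not produced.
With no repressor bound, *lomM* is transcribed.
So LomM is produced and active.
Homoserine is present, so KosV is active.
ppGpp is absent, so RudH is active.
With repressor RudH bound, *wexA* is not transcribed.
So WexA is not produced.
No repressor is bound and KosV is active, so *dulA* is transcribed.
So DulA is produced and active.
Fuculose is absent, so QuvG is active.
Autoinducer-2 is absent, so RudV is active.
With repressor RudV bound, *sibL* is not transcribed.
So SibL is not produced.
With repressor QuvG bound, *zorB* is not transcribed.
So ZorB is not produced.
With repressor DulA bound, *fenD* is not transcribed.
→ *fenD* is OFF in A.
Condition B:
Cu²⁺ is present, so PurQ is active.
With repressor PurQ bound, *temD* is not transcribed.
So TemD is not produced.
With no repressor bound, *lomM* is transcribed.
So LomM is produced and active.
Homoserine is present, so KosV is active.
ppGpp is present, so RudH is inactive.
With no repressor bound, *wexA* is transcribed.
So WexA is produced and active.
With repressor WexA bound, *dulA* is not transcribed.
So DulA is not produced.
Fuculose is present, so QuvG is inactive.
Autoinducer-2 is present, so RudV is inactive.
With no repressor bound, *sibL* is transcribed.
So SibL is produced and active.
No repressor is bound and SibL is active, so *zorB* is transcribed.
So ZorB is produced and active.
No repressor is bound and LomM and ZorB are active, so *fenD* is transcribed.
→ *fenD* is ON in B.

B only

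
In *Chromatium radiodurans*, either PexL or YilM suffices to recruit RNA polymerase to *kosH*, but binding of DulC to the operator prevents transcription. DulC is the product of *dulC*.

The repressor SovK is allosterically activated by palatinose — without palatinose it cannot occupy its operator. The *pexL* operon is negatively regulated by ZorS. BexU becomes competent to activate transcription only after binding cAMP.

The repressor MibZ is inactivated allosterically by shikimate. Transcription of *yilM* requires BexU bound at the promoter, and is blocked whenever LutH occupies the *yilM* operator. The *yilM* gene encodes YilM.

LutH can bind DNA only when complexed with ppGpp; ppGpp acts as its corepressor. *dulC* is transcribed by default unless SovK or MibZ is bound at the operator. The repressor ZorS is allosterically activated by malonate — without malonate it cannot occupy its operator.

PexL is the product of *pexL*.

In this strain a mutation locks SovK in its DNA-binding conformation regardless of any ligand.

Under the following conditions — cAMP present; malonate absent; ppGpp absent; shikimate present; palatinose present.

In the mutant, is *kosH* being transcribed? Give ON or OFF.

Malonate is absent, so ZorS is inactive.
With no repressor bound, *pexL* is transcribed.
So PexL is produced and active.
SovK is constitutively active in this strain.
Shikimate is present, so MibZ is inactive.
With repressor SovK bound, *dulC* is not transcribed.
So DulC is not produced.
ppGpp is absent, so LutH is inactive.
cAMP is present, so BexU is active.
No repressor is bound and BexU is active, so *yilM* is transcribed.
So YilM is produced and active.
Activator PexL is present, so *kosH* is transcribed.

ON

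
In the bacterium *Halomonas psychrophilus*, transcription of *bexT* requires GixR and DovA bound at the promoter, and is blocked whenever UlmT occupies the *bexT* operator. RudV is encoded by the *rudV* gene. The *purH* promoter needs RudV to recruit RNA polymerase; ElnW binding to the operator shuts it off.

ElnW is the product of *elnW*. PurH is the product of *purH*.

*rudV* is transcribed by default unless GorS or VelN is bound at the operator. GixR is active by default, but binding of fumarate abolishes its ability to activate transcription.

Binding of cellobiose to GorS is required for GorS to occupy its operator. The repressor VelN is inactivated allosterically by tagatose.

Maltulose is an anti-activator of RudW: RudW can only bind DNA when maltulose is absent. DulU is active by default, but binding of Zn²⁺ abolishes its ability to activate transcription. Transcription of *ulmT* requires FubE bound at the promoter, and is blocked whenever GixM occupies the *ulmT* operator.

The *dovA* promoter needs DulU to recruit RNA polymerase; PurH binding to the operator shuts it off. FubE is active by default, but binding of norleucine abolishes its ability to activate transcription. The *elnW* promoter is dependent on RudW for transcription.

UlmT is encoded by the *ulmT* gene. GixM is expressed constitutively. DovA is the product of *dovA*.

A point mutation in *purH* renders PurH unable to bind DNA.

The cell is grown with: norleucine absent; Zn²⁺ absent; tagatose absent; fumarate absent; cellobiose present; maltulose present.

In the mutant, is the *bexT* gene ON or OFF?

Fumarate is absent, so GixR is active.
Norleucine is absent, so FubE is active.
GixM is produced constitutively and is active.
With repressor GixM bound, *ulmT* is not transcribed.
So UlmT is not produced.
Zn²⁺ is absent, so DulU is active.
PurH is non-functional in this strain, so it has no effect.
No repressor is bound and DulU is active, so *dovA* is transcribed.
So DovA is produced and active.
No repressor is bound and GixR and DovA are active, so *bexT* is transcribed.

ON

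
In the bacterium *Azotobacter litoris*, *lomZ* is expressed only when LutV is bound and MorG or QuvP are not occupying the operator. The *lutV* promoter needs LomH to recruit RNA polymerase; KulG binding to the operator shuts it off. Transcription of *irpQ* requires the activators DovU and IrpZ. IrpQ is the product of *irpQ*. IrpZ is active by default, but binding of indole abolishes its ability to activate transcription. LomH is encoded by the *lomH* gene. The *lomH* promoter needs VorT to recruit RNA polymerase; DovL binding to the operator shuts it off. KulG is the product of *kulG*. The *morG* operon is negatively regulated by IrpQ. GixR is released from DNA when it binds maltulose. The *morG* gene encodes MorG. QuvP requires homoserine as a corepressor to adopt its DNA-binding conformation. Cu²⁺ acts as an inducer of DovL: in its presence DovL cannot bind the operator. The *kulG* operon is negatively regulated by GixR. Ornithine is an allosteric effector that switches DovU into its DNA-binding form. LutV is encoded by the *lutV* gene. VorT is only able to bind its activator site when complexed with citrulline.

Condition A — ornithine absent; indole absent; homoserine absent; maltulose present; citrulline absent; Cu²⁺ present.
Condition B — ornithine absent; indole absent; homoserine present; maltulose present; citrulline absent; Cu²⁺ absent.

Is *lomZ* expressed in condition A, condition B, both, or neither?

Condition A:
Ornithine is absent, so DovU is inactive.
Indole is absent, so IrpZ is active.
Required activator DovU is absent, so *irpQ* is not transcribed.
So IrpQ is not produced.
With no repressor bound, *morG* is transcribed.
So MorG is produced and active.
Homoserine is absent, so QuvP is inactive.
Maltulose is present, so GixR is inactive.
With no repressor bound, *kulG* is transcribed.
So KulG is produced and active.
Citrulline is absent, so VorT is inactive.
Cu²⁺ is present, so DovL is inactive.
Required activator VorT is absent, so *lomH* is not transcribed.
So LomH is not produced.
With repressor KulG bound, *lutV* is not transcribed.
So LutV is not produced.
With repressor MorG bound, *lomZ* is not transcribed.
→ *lomZ* is OFF in A.
Condition B:
Ornithine is absent, so DovU is inactive.
Indole is absent, so IrpZ is active.
Required activator DovU is absent, so *irpQ* is not transcribed.
So IrpQ is not produced.
With no repressor bound, *morG* is transcribed.
So MorG is produced and active.
Homoserine is present, so QuvP is active.
Maltulose is present, so GixR is inactive.
With no repressor bound, *kulG* is transcribed.
So KulG is produced and active.
Citrulline is absent, so VorT is inactive.
Cu²⁺ is absent, so DovL is active.
With repressor DovL bound, *lomH* is not transcribed.
So LomH is not produced.
With repressor KulG bound, *lutV* is not transcribed.
So LutV is not produced.
With repressor MorG bound, *lomZ* is not transcribed.
→ *lomZ* is OFF in B.

neither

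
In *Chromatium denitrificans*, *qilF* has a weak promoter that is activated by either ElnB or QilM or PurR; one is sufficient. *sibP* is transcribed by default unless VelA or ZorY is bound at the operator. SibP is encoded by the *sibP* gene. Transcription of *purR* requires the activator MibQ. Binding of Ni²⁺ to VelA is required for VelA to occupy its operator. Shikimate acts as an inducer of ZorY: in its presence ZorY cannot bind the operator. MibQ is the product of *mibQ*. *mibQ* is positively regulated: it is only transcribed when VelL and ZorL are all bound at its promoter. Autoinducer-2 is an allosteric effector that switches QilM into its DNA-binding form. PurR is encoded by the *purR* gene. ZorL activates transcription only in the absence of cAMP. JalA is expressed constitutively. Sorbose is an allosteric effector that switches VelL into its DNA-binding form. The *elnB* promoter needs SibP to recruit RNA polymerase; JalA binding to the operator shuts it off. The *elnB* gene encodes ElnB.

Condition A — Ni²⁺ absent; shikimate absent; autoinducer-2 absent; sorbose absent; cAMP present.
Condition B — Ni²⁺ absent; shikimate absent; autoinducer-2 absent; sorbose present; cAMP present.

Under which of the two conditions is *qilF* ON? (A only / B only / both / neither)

Condition A:
Ni²⁺ is absent, so VelA is inactive.
Shikimate is absent, so ZorY is active.
With repressor ZorY bound, *sibP* is not transcribed.
So SibP is not produced.
JalA is produced constitutively and is active.
With repressor JalA bound, *elnB* is not transcribed.
So ElnB is not produced.
Autoinducer-2 is absent, so QilM is inactive.
Sorbose is absent, so VelL is inactive.
cAMP is present, so ZorL is inactive.
Required activator VelL is absent, so *mibQ* is not transcribed.
So MibQ is not produced.
Required activator MibQ is absent, so *purR* is not transcribed.
So PurR is not produced.
No activator is available at the *qilF* promoter, so *qilF* is not transcribed.
→ *qilF* is OFF in A.
Condition B:
Ni²⁺ is absent, so VelA is inactive.
Shikimate is absent, so ZorY is active.
With repressor ZorY bound, *sibP* is not transcribed.
So SibP is not produced.
JalA is produced constitutively and is active.
With repressor JalA bound, *elnB* is not transcribed.
So ElnB is not produced.
Autoinducer-2 is absent, so QilM is inactive.
Sorbose is present, so VelL is active.
cAMP is present, so ZorL is inactive.
Required activator ZorL is absent, so *mibQ* is not transcribed.
So MibQ is not produced.
Required activator MibQ is absent, so *purR* is not transcribed.
So PurR is not produced.
No activator is available at the *qilF* promoter, so *qilF* is not transcribed.
→ *qilF* is OFF in B.

neither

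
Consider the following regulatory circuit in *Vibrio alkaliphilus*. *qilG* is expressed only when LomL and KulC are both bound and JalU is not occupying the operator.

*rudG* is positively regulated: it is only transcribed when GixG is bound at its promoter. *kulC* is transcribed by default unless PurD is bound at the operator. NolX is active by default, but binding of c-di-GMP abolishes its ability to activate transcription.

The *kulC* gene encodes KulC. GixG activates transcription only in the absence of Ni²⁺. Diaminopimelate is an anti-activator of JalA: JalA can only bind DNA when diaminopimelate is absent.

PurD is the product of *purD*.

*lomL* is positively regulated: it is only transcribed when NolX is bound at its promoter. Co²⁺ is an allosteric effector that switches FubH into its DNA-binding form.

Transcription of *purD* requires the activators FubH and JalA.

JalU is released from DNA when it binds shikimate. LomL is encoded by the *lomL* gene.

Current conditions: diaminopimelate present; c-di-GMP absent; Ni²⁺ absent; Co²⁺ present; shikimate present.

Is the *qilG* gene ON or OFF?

ON

c-di-GMP is absent, so NolX is active.
No repressor is bound and NolX is active, so *lomL* is transcribed.
So LomL is produced and active.
Shikimate is present, so JalU is inactive.
Co²⁺ is present, so FubH is active.
Diaminopimelate is present, so JalA is inactive.
Required activator JalA is absent, so *purD* is not transcribed.
So PurD is not produced.
With no repressor bound, *kulC* is transcribed.
So KulC is produced and active.
No repressor is bound and LomL and KulC are active, so *qilG* is transcribed.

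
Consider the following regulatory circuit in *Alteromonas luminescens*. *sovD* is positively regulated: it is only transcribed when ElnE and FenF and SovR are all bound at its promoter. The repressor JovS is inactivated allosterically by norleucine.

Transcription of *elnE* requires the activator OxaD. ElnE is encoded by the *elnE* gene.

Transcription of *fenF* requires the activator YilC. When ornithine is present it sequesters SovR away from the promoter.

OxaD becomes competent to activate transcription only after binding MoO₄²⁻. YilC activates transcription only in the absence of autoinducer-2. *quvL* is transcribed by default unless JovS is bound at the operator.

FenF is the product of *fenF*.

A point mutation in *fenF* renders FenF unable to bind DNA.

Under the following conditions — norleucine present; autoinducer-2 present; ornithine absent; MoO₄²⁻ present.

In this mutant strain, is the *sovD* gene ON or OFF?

OFF

MoO₄²⁻ is present, so OxaD is active.
No repressor is bound and OxaD is active, so *elnE* is transcribed.
So ElnE is produced and active.
FenF is non-functional in this strain, so it has no effect.
Ornithine is absent, so SovR is active.
Required activator FenF is absent, so *sovD* is not transcribed.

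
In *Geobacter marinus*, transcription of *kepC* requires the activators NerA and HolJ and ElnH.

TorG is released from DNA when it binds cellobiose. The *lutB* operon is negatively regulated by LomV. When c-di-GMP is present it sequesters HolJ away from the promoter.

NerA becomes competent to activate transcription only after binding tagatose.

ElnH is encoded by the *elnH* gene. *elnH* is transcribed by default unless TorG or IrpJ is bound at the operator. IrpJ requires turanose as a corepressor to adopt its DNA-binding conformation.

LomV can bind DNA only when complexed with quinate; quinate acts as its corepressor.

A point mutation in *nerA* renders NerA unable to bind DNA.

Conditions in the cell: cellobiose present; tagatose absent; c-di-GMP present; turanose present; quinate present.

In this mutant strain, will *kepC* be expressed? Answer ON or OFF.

NerA is non-functional in this strain, so it has no effect.
c-di-GMP is present, so HolJ is inactive.
Cellobiose is present, so TorG is inactive.
Turanose is present, so IrpJ is active.
With repressor IrpJ bound, *elnH* is not transcribed.
So ElnH is not produced.
Required activator NerA is absent, so *kepC* is not transcribed.

OFF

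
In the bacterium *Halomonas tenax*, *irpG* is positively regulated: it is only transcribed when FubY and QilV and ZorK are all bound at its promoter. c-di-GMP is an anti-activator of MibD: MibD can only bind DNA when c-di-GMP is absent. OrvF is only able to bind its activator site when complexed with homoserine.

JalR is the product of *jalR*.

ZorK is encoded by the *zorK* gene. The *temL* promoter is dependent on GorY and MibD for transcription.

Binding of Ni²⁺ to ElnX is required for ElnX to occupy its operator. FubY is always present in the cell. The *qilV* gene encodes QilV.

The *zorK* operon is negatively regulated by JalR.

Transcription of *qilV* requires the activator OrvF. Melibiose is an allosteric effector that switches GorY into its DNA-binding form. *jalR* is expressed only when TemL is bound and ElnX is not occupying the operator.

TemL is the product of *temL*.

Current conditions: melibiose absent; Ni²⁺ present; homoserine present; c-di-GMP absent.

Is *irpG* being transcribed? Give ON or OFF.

ON

FubY is produced constitutively and is active.
Homoserine is present, so OrvF is active.
No repressor is bound and OrvF is active, so *qilV* is transcribed.
So QilV is produced and active.
Melibiose is absent, so GorY is inactive.
c-di-GMP is absent, so MibD is active.
Required activator GorY is absent, so *temL* is not transcribed.
So TemL is not produced.
Ni²⁺ is present, so ElnX is active.
With repressor ElnX bound, *jalR* is not transcribed.
So JalR is not produced.
With no repressor bound, *zorK* is transcribed.
So ZorK is produced and active.
No repressor is bound and FubY and QilV and ZorK are active, so *irpG* is transcribed.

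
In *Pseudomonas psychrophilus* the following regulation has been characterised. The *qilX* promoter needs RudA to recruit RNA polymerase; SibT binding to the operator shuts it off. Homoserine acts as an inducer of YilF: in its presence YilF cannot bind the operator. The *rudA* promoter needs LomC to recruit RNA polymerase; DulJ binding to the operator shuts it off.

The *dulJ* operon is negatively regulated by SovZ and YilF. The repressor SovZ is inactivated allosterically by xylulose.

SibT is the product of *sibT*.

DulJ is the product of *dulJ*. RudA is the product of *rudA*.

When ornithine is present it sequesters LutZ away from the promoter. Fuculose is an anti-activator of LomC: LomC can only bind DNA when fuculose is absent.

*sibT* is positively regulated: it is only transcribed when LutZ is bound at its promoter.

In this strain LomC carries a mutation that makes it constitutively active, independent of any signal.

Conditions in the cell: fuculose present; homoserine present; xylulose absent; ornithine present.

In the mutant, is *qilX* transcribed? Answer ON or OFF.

ON

Ornithine is present, so LutZ is inactive.
Required activator LutZ is absent, so *sibT* is not transcribed.
So SibT is not produced.
LomC is constitutively active in this strain.
Xylulose is absent, so SovZ is active.
Homoserine is present, so YilF is inactive.
With repressor SovZ bound, *dulJ* is not transcribed.
So DulJ is not produced.
No repressor is bound and LomC is active, so *rudA* is transcribed.
So RudA is produced and active.
No repressor is bound and RudA is active, so *qilX* is transcribed.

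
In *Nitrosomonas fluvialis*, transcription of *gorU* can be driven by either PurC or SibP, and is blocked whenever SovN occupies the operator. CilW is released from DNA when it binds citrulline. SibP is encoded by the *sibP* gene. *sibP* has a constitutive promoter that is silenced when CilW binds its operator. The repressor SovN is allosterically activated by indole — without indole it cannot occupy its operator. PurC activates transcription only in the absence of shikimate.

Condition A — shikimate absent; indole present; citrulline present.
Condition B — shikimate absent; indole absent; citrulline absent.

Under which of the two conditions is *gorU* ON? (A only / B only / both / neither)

B only

Condition A:
Shikimate is absent, so PurC is active.
Indole is present, so SovN is active.
Citrulline is present, so CilW is inactive.
With no repressor bound, *sibP* is transcribed.
So SibP is produced and active.
With repressor SovN bound, *gorU* is not transcribed.
→ *gorU* is OFF in A.
Condition B:
Shikimate is absent, so PurC is active.
Indole is absent, so SovN is inactive.
Citrulline is absent, so CilW is active.
With repressor CilW bound, *sibP* is not transcribed.
So SibP is not produced.
Activator PurC is present, so *gorU* is transcribed.
→ *gorU* is ON in B.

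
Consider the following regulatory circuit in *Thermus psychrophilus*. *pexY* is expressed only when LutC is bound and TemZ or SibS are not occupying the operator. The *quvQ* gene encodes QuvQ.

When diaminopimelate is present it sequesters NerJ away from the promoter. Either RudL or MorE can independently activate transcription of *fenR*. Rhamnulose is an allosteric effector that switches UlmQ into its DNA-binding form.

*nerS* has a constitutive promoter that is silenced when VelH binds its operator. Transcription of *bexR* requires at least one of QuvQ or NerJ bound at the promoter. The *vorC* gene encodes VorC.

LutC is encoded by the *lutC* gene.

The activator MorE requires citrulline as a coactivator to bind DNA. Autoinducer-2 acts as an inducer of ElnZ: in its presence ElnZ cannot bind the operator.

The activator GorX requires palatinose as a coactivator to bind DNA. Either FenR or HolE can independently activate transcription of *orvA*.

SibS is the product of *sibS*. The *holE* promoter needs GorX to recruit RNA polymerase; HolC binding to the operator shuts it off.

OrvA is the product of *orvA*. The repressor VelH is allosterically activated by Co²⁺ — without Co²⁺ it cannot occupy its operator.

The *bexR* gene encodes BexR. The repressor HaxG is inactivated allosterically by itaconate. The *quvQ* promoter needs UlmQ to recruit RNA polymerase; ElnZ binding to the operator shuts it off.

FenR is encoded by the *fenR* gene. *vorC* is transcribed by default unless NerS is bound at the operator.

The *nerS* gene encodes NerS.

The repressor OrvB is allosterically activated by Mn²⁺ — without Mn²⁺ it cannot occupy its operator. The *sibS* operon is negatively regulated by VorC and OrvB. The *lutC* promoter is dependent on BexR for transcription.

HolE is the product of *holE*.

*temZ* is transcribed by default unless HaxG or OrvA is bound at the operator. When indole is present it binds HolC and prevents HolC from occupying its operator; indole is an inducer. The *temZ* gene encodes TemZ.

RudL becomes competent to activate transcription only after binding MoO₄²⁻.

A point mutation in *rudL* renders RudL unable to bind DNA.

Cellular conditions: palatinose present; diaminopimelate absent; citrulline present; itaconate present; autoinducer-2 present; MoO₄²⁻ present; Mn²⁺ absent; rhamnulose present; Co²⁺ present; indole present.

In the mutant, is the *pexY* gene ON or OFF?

Rhamnulose is present, so UlmQ is active.
Autoinducer-2 is present, so ElnZ is inactive.
No repressor is bound and UlmQ is active, so *quvQ* is transcribed.
So QuvQ is produced and active.
Diaminopimelate is absent, so NerJ is active.
Activator QuvQ is present, so *bexR* is transcribed.
So BexR is produced and active.
No repressor is bound and BexR is active, so *lutC* is transcribed.
So LutC is produced and active.
Itaconate is present, so HaxG is inactive.
RudL is non-functional in this strain, so it has no effect.
Citrulline is present, so MorE is active.
Activator MorE is present, so *fenR* is transcribed.
So FenR is produced and active.
Palatinose is present, so GorX is active.
Indole is present, so HolC is inactive.
No repressor is bound and GorX is active, so *holE* is transcribed.
So HolE is produced and active.
Activator FenR is present, so *orvA* is transcribed.
So OrvA is produced and active.
With repressor OrvA bound, *temZ* is not transcribed.
So TemZ is not produced.
Co²⁺ is present, so VelH is active.
With repressor VelH bound, *nerS* is not transcribed.
So NerS is not produced.
With no repressor bound, *vorC* is transcribed.
So VorC is produced and active.
Mn²⁺ is absent, so OrvB is inactive.
With repressor VorC bound, *sibS* is not transcribed.
So SibS is not produced.
No repressor is bound and LutC is active, so *pexY* is transcribed.

ON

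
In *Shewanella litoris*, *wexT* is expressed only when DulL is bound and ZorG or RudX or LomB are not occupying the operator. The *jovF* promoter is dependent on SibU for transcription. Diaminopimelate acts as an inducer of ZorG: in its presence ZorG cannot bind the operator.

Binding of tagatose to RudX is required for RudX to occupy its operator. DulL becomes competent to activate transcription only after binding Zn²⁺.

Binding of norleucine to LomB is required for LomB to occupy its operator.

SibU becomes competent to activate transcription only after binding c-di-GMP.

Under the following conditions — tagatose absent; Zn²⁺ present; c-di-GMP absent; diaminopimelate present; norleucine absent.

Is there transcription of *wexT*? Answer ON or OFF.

ON

Diaminopimelate is present, so ZorG is inactive.
Tagatose is absent, so RudX is inactive.
Zn²⁺ is present, so DulL is active.
Norleucine is absent, so LomB is inactive.
No repressor is bound and DulL is active, so *wexT* is transcribed.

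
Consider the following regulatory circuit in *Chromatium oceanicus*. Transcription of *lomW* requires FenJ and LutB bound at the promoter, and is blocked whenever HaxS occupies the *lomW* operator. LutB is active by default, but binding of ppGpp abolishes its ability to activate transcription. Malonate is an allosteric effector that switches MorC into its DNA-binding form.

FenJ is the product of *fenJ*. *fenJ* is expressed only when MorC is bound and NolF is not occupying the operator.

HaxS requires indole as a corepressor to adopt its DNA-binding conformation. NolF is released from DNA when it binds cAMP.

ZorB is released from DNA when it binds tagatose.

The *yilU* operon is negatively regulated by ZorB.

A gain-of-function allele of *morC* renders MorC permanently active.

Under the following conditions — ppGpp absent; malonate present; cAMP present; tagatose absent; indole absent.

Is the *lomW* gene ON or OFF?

MorC is constitutively active in this strain.
cAMP is present, so NolF is inactive.
No repressor is bound and MorC is active, so *fenJ* is transcribed.
So FenJ is produced and active.
ppGpp is absent, so LutB is active.
Indole is absent, so HaxS is inactive.
No repressor is bound and FenJ and LutB are active, so *lomW* is transcribed.

ON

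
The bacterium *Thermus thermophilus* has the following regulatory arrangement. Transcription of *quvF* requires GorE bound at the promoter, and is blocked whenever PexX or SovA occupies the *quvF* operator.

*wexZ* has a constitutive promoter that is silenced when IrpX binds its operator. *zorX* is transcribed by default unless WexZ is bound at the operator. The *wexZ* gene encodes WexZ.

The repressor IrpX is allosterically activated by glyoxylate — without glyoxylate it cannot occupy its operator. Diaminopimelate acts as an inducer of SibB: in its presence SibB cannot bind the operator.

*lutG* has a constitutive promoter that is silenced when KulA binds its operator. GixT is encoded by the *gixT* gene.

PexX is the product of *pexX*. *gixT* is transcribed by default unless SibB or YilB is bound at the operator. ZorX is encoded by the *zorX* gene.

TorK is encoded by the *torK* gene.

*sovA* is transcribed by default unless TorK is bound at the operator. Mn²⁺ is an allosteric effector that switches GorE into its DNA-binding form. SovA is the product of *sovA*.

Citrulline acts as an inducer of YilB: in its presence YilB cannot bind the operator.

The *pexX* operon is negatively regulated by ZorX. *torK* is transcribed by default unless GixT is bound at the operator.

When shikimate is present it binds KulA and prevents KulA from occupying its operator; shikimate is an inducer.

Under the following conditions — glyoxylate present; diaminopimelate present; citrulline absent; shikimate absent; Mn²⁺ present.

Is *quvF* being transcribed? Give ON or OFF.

Mn²⁺ is present, so GorE is active.
Glyoxylate is present, so IrpX is active.
With repressor IrpX bound, *wexZ* is not transcribed.
So WexZ is not produced.
With no repressor bound, *zorX* is transcribed.
So ZorX is produced and active.
With repressor ZorX bound, *pexX* is not transcribed.
So PexX is not produced.
Diaminopimelate is present, so SibB is inactive.
Citrulline is absent, so YilB is active.
With repressor YilB bound, *gixT* is not transcribed.
So GixT is not produced.
With no repressor bound, *torK* is transcribed.
So TorK is produced and active.
With repressor TorK bound, *sovA* is not transcribed.
So SovA is not produced.
No repressor is bound and GorE is active, so *quvF* is transcribed.

ON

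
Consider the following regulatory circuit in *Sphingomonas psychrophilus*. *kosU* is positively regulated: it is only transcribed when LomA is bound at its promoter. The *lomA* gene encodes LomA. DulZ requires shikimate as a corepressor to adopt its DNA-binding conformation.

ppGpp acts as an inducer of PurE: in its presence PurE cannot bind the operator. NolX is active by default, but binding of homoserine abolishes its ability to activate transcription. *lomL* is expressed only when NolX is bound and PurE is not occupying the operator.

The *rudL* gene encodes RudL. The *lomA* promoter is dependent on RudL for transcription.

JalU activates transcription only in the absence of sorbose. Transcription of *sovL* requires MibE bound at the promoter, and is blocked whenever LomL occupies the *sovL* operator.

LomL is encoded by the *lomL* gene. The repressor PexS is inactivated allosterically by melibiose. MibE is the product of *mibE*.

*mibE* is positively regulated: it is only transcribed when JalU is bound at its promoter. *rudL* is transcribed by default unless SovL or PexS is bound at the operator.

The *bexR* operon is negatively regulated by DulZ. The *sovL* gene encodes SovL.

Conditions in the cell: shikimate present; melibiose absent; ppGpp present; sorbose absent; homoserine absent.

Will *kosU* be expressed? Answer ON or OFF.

Sorbose is absent, so JalU is active.
No repressor is bound and JalU is active, so *mibE* is transcribed.
So MibE is produced and active.
Homoserine is absent, so NolX is active.
ppGpp is present, so PurE is inactive.
No repressor is bound and NolX is active, so *lomL* is transcribed.
So LomL is produced and active.
With repressor LomL bound, *sovL* is not transcribed.
So SovL is not produced.
Melibiose is absent, so PexS is active.
With repressor PexS bound, *rudL* is not transcribed.
So RudL is not produced.
Required activator RudL is absent, so *lomA* is not transcribed.
So LomA is not produced.
Required activator LomA is absent, so *kosU* is not transcribed.

OFF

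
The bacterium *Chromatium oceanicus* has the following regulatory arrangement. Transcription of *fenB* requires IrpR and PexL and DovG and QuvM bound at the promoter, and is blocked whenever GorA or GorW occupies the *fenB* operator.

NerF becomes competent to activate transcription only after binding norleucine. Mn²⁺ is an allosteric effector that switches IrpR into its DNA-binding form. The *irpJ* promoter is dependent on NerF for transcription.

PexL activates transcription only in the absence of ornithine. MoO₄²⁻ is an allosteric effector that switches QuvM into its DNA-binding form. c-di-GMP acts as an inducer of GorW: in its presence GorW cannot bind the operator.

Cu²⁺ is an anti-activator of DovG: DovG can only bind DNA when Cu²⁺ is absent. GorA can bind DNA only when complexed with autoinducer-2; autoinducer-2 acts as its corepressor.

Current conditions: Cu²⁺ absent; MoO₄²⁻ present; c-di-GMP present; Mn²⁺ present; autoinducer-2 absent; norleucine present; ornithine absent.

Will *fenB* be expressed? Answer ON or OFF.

ON

Autoinducer-2 is absent, so GorA is inactive.
Mn²⁺ is present, so IrpR is active.
c-di-GMP is present, so GorW is inactive.
Ornithine is absent, so PexL is active.
Cu²⁺ is absent, so DovG is active.
MoO₄²⁻ is present, so QuvM is active.
No repressor is bound and IrpR and PexL and DovG and QuvM are active, so *fenB* is transcribed.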